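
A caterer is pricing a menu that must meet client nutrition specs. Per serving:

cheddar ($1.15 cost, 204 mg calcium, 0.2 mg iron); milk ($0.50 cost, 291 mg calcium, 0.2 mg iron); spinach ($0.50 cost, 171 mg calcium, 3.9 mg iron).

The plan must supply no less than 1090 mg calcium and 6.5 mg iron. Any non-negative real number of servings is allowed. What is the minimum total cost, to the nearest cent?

cheddar only: max(1090/204, 6.5/0.2) = 32.5 servings → $37.38.
milk only: max(1090/291, 6.5/0.2) = 32.5 servings → $16.25.
spinach only: max(1090/171, 6.5/3.9) = 6.374 servings → $3.19.
cheddar + milk with both targets exact would need a negative amount; discard.
cheddar + spinach with both tight: 4.123 servings and 1.455 servings → $5.47.
milk + spinach with both tight: 2.852 servings and 1.52 servings → $2.19.
The minimum over all feasible corners is $2.19.

$2.19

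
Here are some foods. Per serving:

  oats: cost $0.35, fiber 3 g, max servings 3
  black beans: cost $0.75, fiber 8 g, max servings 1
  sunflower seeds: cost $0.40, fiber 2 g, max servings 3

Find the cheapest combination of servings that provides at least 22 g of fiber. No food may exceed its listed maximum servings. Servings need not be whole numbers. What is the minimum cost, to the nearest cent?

Cost per g of fiber: black beans $0.0938, oats $0.1167, sunflower seeds $0.2000.
Take 1 serving of black beans: +8.0 g fiber for $0.75 (total $0.75, still need 14.0 g).
Take 3 servings of oats: +9.0 g fiber for $1.05 (total $1.80, still need 5.0 g).
Take 2.5 servings of sunflower seeds: +5.0 g fiber for $1.00 (total $2.80, still need 0.0 g).
Greedy by cheapest-per-g is optimal for a single linear constraint, so the minimum cost is $2.80.

$2.80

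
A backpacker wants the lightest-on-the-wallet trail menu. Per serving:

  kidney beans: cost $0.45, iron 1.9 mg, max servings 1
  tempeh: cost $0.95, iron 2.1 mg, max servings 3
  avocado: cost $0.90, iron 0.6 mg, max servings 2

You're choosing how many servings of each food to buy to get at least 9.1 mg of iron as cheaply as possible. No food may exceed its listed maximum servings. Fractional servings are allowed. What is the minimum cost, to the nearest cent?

Cost per mg of iron: kidney beans $0.2368, tempeh $0.4524, avocado $1.5000.
Take 1 serving of kidney beans: +1.9 mg iron for $0.45 (total $0.45, still need 7.2 mg).
Take 3 servings of tempeh: +6.3 mg iron for $2.85 (total $3.30, still need 0.9 mg).
Take 1.5 servings of avocado: +0.9 mg iron for $1.35 (total $4.65, still need 0.0 mg).
Filling from the cheapest source first is optimal under one linear minimum: $4.65.

$4.65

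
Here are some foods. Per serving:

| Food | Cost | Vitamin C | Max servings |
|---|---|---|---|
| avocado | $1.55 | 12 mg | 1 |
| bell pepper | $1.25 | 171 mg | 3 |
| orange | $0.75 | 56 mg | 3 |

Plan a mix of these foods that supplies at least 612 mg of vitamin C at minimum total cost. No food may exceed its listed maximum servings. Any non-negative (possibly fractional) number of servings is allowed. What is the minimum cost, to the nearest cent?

Cost per mg of vitamin C: bell pepper $0.0073, orange $0.0134, avocado $0.1292.
Take 3 servings of bell pepper: +513.0 mg vitamin C for $3.75 (total $3.75, still need 99.0 mg).
Take 1.768 servings of orange: +99.0 mg vitamin C for $1.33 (total $5.08, still need 0.0 mg).
Filling from the cheapest source first is optimal under one linear minimum: $5.08.

$5.08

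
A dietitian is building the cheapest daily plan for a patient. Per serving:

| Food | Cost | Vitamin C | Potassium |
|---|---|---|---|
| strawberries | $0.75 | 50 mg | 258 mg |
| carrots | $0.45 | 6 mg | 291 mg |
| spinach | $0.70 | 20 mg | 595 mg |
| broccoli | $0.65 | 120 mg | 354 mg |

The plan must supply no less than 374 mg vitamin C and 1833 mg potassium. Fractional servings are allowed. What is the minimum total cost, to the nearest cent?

$2.83

This is a tiny linear program; its minimum lies at a vertex of the feasible set. List the vertices and price them.
strawberries only: max(374/50, 1833/258) = 7.48 servings → $5.61.
carrots only: max(374/6, 1833/291) = 62.33 servings → $28.05.
spinach only: max(374/20, 1833/595) = 18.7 servings → $13.09.
broccoli only: max(374/120, 1833/354) = 5.178 servings → $3.37.
strawberries + carrots with both targets exact would need a negative amount; discard.
strawberries + spinach: the both-tight solution has a negative serving — not a feasible corner.
strawberries + broccoli with both tight: 6.604 servings and 0.3652 servings → $5.19.
carrots + spinach: intersection lies outside the first quadrant.
carrots + broccoli with both tight: 2.67 servings and 2.983 servings → $3.14.
spinach + broccoli with both tight: 1.361 servings and 2.89 servings → $2.83.
Cheapest feasible corner: $2.83.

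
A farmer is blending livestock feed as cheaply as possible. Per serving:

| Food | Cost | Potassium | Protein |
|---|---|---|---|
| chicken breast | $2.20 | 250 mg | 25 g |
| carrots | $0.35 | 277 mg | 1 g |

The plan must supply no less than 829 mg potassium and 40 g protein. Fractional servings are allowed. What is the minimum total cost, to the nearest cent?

This is a tiny linear program; its minimum lies at a vertex of the feasible set. List the vertices and price them.
chicken breast only: max(829/250, 40/25) = 3.316 servings → $7.30.
carrots only: max(829/277, 40/1) = 40 servings → $14.00.
chicken breast + carrots with both tight: 1.536 servings and 1.607 servings → $3.94.
So the least-cost plan costs $3.94.

$3.94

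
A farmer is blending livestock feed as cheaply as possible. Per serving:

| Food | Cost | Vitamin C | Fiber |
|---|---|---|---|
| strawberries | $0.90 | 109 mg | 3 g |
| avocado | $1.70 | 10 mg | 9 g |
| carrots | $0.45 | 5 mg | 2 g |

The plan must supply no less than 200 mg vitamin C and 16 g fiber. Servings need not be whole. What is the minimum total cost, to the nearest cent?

$3.60

With two linear requirements the optimum uses one or two foods; enumerate the corners.
strawberries only: max(200/109, 16/3) = 5.333 servings → $4.80.
avocado only: max(200/10, 16/9) = 20 servings → $34.00.
carrots only: max(200/5, 16/2) = 40 servings → $18.00.
strawberries + avocado with both tight: 1.725 servings and 1.203 servings → $3.60.
strawberries + carrots with both tight: 1.576 servings and 5.635 servings → $3.95.
avocado + carrots: the both-tight solution has a negative serving — not a feasible corner.
The minimum over all feasible corners is $3.60.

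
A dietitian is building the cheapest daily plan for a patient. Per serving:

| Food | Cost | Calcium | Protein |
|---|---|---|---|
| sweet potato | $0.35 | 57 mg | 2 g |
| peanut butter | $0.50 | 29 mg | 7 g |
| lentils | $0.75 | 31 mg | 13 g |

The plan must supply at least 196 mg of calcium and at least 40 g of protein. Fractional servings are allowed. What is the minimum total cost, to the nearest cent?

Check every corner: each single food scaled to meet both minima, and each pair solved so both constraints bind.
sweet potato only: max(196/57, 40/2) = 20 servings → $7.00.
peanut butter only: max(196/29, 40/7) = 6.759 servings → $3.38.
lentils only: max(196/31, 40/13) = 6.323 servings → $4.74.
sweet potato + peanut butter with both tight: 0.6217 servings and 5.537 servings → $2.99.
sweet potato + lentils with both tight: 1.926 servings and 2.781 servings → $2.76.
peanut butter + lentils: intersection lies outside the first quadrant.
So the least-cost plan costs $2.76.

$2.76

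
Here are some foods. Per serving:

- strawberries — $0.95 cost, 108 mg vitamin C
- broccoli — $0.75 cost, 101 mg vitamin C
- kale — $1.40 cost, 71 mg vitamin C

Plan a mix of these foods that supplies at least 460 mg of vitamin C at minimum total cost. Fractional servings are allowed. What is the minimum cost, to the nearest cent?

Cost per mg of vitamin C: broccoli $0.0074, strawberries $0.0088, kale $0.0197.
With no serving limits, use only broccoli: 460 mg / 101 mg = 4.554 servings × $0.75 = $3.42.

$3.42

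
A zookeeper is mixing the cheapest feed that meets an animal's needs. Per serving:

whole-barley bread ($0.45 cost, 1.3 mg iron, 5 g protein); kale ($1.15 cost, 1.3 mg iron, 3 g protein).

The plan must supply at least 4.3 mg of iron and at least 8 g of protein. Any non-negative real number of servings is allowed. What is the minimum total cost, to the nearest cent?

$1.49

whole-barley bread only: max(4.3/1.3, 8/5) = 3.308 servings → $1.49.
kale only: max(4.3/1.3, 8/3) = 3.308 servings → $3.80.
whole-barley bread + kale: the both-tight solution has a negative serving — not a feasible corner.
The minimum over all feasible corners is $1.49.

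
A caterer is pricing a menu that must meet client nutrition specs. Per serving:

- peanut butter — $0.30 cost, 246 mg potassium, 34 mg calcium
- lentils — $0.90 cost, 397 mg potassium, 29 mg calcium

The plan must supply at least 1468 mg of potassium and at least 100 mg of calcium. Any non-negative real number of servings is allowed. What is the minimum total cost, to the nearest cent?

$1.79

With two linear requirements the optimum uses one or two foods; enumerate the corners.
peanut butter only: max(1468/246, 100/34) = 5.967 servings → $1.79.
lentils only: max(1468/397, 100/29) = 3.698 servings → $3.33.
peanut butter + lentils: the both-tight solution has a negative serving — not a feasible corner.
The minimum over all feasible corners is $1.79.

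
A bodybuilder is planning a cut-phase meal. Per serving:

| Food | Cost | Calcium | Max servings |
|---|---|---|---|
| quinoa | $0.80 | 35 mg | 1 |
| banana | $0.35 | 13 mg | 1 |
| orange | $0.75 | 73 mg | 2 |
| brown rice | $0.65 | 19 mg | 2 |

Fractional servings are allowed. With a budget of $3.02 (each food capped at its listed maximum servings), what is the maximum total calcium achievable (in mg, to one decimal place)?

Calcium per dollar: orange 97.33, quinoa 43.75, banana 37.14, brown rice 29.23.
Take 2 servings of orange: spends $1.50, +146.0 mg calcium (running total 146.0 mg).
Take 1 serving of quinoa: spends $0.80, +35.0 mg calcium (running total 181.0 mg).
Take 1 serving of banana: spends $0.35, +13.0 mg calcium (running total 194.0 mg).
Take 0.5692 servings of brown rice: spends $0.37, +10.8 mg calcium (running total 204.8 mg).
Filling greedily by calcium-per-dollar is optimal for one linear limit, giving 204.8 mg.

204.8 mg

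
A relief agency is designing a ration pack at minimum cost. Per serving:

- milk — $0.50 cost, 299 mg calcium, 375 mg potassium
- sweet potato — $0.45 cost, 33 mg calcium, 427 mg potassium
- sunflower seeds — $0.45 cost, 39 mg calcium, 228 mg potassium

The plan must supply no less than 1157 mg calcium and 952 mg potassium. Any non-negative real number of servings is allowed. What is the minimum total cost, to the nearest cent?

$1.93

An LP optimum is at a vertex; with two nutrient constraints at most two foods are used. Check each candidate.
milk only: max(1157/299, 952/375) = 3.87 servings → $1.93.
sweet potato only: max(1157/33, 952/427) = 35.06 servings → $15.78.
sunflower seeds only: max(1157/39, 952/228) = 29.67 servings → $13.35.
milk + sweet potato: intersection lies outside the first quadrant.
milk + sunflower seeds: the both-tight solution has a negative serving — not a feasible corner.
sweet potato + sunflower seeds with both targets exact would need a negative amount; discard.
Cheapest feasible corner: $1.93.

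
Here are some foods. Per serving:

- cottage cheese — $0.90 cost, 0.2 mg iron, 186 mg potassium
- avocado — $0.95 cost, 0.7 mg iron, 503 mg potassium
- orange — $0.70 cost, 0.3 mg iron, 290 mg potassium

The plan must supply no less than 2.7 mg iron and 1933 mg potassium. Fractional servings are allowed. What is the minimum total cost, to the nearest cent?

An LP optimum is at a vertex; with two nutrient constraints at most two foods are used. Check each candidate.
cottage cheese only: max(2.7/0.2, 1933/186) = 13.5 servings → $12.15.
avocado only: max(2.7/0.7, 1933/503) = 3.857 servings → $3.66.
orange only: max(2.7/0.3, 1933/290) = 9 servings → $6.30.
cottage cheese + avocado: the both-tight solution has a negative serving — not a feasible corner.
cottage cheese + orange with both targets exact would need a negative amount; discard.
avocado + orange with both targets exact would need a negative amount; discard.
Cheapest feasible corner: $3.66.

$3.66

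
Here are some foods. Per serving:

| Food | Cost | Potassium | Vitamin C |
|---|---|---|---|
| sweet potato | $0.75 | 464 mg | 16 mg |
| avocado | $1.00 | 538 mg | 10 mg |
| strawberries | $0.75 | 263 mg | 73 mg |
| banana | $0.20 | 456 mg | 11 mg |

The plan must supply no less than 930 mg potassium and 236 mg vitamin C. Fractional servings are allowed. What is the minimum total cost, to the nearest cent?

sweet potato only: max(930/464, 236/16) = 14.75 servings → $11.06.
avocado only: max(930/538, 236/10) = 23.6 servings → $23.60.
strawberries only: max(930/263, 236/73) = 3.536 servings → $2.65.
banana only: max(930/456, 236/11) = 21.45 servings → $4.29.
sweet potato + avocado: intersection lies outside the first quadrant.
sweet potato + strawberries with both tight: 0.1963 servings and 3.19 servings → $2.54.
sweet potato + banana with both targets exact would need a negative amount; discard.
avocado + strawberries with both tight: 0.1589 servings and 3.211 servings → $2.57.
avocado + banana with both targets exact would need a negative amount; discard.
strawberries + banana with both tight: 3.204 servings and 0.1915 servings → $2.44.
Cheapest feasible corner: $2.44.

$2.44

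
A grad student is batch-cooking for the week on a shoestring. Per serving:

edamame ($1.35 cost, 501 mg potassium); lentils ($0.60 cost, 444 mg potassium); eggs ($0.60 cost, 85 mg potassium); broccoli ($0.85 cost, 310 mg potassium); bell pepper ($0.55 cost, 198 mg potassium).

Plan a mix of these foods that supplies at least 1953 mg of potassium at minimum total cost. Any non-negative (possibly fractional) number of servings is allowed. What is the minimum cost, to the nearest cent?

$2.64

Cost per mg of potassium: lentils $0.0014, edamame $0.0027, broccoli $0.0027, bell pepper $0.0028, eggs $0.0071.
With no serving limits, use only lentils: 1953 mg / 444 mg = 4.399 servings × $0.60 = $2.64.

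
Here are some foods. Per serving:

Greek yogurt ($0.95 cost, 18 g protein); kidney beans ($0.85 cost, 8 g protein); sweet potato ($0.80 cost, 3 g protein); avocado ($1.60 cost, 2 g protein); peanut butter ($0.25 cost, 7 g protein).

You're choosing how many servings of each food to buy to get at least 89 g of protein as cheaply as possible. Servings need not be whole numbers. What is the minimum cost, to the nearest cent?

Cost per g of protein: peanut butter $0.0357, Greek yogurt $0.0528, kidney beans $0.1062, sweet potato $0.2667, avocado $0.8000.
With no serving limits, use only peanut butter: 89 g / 7 g = 12.71 servings × $0.25 = $3.18.

$3.18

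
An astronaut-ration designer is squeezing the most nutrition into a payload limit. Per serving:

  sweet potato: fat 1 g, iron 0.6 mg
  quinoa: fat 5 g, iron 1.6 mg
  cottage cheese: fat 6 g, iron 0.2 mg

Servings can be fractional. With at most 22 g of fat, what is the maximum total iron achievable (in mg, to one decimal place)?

13.2 mg

Iron per g fat: sweet potato 0.6, quinoa 0.32, cottage cheese 0.03333.
With no serving limits, spend the whole fat allowance on sweet potato: 22 g / 1 g × 0.6 mg = 13.2 mg.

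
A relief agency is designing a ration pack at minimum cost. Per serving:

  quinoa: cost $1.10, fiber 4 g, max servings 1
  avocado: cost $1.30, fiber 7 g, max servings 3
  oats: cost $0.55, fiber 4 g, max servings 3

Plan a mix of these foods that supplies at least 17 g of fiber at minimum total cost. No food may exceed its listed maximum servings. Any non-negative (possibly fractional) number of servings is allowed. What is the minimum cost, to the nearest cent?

$2.58

Cost per g of fiber: oats $0.1375, avocado $0.1857, quinoa $0.2750.
Take 3 servings of oats: +12.0 g fiber for $1.65 (total $1.65, still need 5.0 g).
Take 0.7143 servings of avocado: +5.0 g fiber for $0.93 (total $2.58, still need 0.0 g).
Greedy by cheapest-per-g is optimal for a single linear constraint, so the minimum cost is $2.58.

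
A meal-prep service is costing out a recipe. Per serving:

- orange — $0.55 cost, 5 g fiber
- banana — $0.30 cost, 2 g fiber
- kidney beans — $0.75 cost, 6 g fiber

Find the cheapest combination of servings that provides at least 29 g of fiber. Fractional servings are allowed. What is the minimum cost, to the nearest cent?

$3.19

Cost per g of fiber: orange $0.1100, kidney beans $0.1250, banana $0.1500.
With no serving limits, use only orange: 29 g / 5 g = 5.8 servings × $0.55 = $3.19.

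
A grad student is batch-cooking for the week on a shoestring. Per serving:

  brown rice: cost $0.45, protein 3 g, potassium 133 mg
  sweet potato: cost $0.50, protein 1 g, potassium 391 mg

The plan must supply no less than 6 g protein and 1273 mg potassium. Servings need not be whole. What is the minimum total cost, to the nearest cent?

With two linear requirements the optimum uses one or two foods; enumerate the corners.
brown rice only: max(6/3, 1273/133) = 9.571 servings → $4.31.
sweet potato only: max(6/1, 1273/391) = 6 servings → $3.00.
brown rice + sweet potato with both tight: 1.032 servings and 2.905 servings → $1.92.
So the least-cost plan costs $1.92.

$1.92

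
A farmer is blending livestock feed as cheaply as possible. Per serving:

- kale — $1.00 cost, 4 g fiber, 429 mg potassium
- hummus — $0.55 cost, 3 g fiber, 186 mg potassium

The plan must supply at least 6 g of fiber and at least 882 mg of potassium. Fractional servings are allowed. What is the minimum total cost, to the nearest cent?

The cheapest plan sits at a corner of the feasible region — with two constraints it uses at most two foods.
kale only: max(6/4, 882/429) = 2.056 servings → $2.06.
hummus only: max(6/3, 882/186) = 4.742 servings → $2.61.
kale + hummus: intersection lies outside the first quadrant.
So the least-cost plan costs $2.06.

$2.06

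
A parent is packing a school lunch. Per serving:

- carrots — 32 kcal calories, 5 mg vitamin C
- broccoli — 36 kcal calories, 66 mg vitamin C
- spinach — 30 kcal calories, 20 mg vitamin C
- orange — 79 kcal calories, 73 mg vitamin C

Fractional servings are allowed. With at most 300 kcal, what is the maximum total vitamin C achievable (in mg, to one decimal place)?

Vitamin C per kcal: broccoli 1.833, orange 0.9241, spinach 0.6667, carrots 0.1562.
With no serving limits, spend the whole calories allowance on broccoli: 300 kcal / 36 kcal × 66 mg = 550.0 mg.

550.0 mg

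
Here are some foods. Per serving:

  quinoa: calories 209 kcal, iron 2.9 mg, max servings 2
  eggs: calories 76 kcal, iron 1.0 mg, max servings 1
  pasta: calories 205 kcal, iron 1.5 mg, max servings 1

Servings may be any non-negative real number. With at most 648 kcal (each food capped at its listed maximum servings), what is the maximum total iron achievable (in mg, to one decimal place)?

Iron per kcal: quinoa 0.01388, eggs 0.01316, pasta 0.007317.
Take 2 servings of quinoa: uses 418 kcal, +5.8 mg iron (running total 5.8 mg).
Take 1 serving of eggs: uses 76 kcal, +1.0 mg iron (running total 6.8 mg).
Take 0.7512 servings of pasta: uses 154 kcal, +1.1 mg iron (running total 7.9 mg).
Filling greedily by iron-per-kcal is optimal for one linear limit, giving 7.9 mg.

7.9 mg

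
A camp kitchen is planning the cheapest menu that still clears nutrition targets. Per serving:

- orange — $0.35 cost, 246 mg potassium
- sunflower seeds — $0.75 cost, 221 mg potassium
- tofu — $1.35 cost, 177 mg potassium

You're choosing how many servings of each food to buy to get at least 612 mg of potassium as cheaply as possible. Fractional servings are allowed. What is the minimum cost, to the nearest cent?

$0.87

Cost per mg of potassium: orange $0.0014, sunflower seeds $0.0034, tofu $0.0076.
With no serving limits, use only orange: 612 mg / 246 mg = 2.488 servings × $0.35 = $0.87.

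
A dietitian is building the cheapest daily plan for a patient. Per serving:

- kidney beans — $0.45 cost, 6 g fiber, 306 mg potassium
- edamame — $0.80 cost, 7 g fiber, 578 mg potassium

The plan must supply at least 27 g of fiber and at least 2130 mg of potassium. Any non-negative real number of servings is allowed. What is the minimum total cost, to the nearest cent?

A basic optimal solution has at most two foods positive. Try each food alone and each pair with both targets met exactly.
kidney beans only: max(27/6, 2130/306) = 6.961 servings → $3.13.
edamame only: max(27/7, 2130/578) = 3.857 servings → $3.09.
kidney beans + edamame with both tight: 0.5249 servings and 3.407 servings → $2.96.
So the least-cost plan costs $2.96.

$2.96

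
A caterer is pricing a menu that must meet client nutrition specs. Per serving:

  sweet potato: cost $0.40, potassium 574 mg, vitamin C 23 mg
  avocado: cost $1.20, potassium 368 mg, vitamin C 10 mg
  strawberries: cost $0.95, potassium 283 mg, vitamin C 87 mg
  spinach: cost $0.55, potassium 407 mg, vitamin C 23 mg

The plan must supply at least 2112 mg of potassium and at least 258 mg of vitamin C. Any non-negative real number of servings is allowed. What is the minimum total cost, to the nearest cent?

$3.20

With two linear requirements the optimum uses one or two foods; enumerate the corners.
sweet potato only: max(2112/574, 258/23) = 11.22 servings → $4.49.
avocado only: max(2112/368, 258/10) = 25.8 servings → $30.96.
strawberries only: max(2112/283, 258/87) = 7.463 servings → $7.09.
spinach only: max(2112/407, 258/23) = 11.22 servings → $6.17.
sweet potato + avocado with both targets exact would need a negative amount; discard.
sweet potato + strawberries with both tight: 2.55 servings and 2.291 servings → $3.20.
sweet potato + spinach: intersection lies outside the first quadrant.
avocado + strawberries with both tight: 3.794 servings and 2.529 servings → $6.96.
avocado + spinach: intersection lies outside the first quadrant.
strawberries + spinach with both tight: 1.953 servings and 3.831 servings → $3.96.
The minimum over all feasible corners is $3.20.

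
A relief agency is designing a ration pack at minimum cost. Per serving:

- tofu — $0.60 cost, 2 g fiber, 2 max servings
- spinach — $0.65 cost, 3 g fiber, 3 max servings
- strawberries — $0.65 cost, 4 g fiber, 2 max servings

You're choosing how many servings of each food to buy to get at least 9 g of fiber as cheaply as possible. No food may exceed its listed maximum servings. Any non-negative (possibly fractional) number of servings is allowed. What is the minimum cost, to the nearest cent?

$1.52

Cost per g of fiber: strawberries $0.1625, spinach $0.2167, tofu $0.3000.
Take 2 servings of strawberries: +8.0 g fiber for $1.30 (total $1.30, still need 1.0 g).
Take 0.3333 servings of spinach: +1.0 g fiber for $0.22 (total $1.52, still need 0.0 g).
Filling from the cheapest source first is optimal under one linear minimum: $1.52.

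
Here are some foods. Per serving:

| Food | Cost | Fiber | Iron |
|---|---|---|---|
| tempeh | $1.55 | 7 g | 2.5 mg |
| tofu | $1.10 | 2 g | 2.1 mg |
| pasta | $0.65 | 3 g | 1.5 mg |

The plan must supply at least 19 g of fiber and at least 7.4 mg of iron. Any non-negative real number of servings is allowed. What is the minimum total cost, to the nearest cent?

$4.12

At the optimum either one food covers both requirements or two foods hit both targets exactly; no other combination can be cheaper.
tempeh only: max(19/7, 7.4/2.5) = 2.96 servings → $4.59.
tofu only: max(19/2, 7.4/2.1) = 9.5 servings → $10.45.
pasta only: max(19/3, 7.4/1.5) = 6.333 servings → $4.12.
tempeh + tofu with both tight: 2.588 servings and 0.4433 servings → $4.50.
tempeh + pasta with both tight: 2.1 servings and 1.433 servings → $4.19.
tofu + pasta: the both-tight solution has a negative serving — not a feasible corner.
So the least-cost plan costs $4.12.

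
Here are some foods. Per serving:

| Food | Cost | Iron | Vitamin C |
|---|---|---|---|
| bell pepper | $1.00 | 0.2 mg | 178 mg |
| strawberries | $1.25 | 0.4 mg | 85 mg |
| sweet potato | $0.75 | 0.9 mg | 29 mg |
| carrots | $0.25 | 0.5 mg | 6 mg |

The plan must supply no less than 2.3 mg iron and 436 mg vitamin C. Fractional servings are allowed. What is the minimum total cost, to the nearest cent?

$3.24

For a min-cost LP with two ≥-constraints, a basic feasible solution has at most two positive variables.
bell pepper only: max(2.3/0.2, 436/178) = 11.5 servings → $11.50.
strawberries only: max(2.3/0.4, 436/85) = 5.75 servings → $7.19.
sweet potato only: max(2.3/0.9, 436/29) = 15.03 servings → $11.28.
carrots only: max(2.3/0.5, 436/6) = 72.67 servings → $18.17.
bell pepper + strawberries: intersection lies outside the first quadrant.
bell pepper + sweet potato with both tight: 2.109 servings and 2.087 servings → $3.67.
bell pepper + carrots with both tight: 2.326 servings and 3.67 servings → $3.24.
strawberries + sweet potato with both tight: 5.018 servings and 0.3251 servings → $6.52.
strawberries + carrots with both tight: 5.092 servings and 0.5262 servings → $6.50.
sweet potato + carrots: the both-tight solution has a negative serving — not a feasible corner.
Cheapest feasible corner: $3.24.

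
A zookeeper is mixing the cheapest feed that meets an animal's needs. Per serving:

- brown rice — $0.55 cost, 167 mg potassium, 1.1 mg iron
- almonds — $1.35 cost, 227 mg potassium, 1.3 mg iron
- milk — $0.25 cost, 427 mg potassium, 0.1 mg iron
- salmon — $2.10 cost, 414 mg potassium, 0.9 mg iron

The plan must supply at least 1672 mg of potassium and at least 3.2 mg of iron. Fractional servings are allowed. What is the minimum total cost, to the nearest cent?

At the optimum either one food covers both requirements or two foods hit both targets exactly; no other combination can be cheaper.
brown rice only: max(1672/167, 3.2/1.1) = 10.01 servings → $5.51.
almonds only: max(1672/227, 3.2/1.3) = 7.366 servings → $9.94.
milk only: max(1672/427, 3.2/0.1) = 32 servings → $8.00.
salmon only: max(1672/414, 3.2/0.9) = 4.039 servings → $8.48.
brown rice + almonds with both targets exact would need a negative amount; discard.
brown rice + milk with both tight: 2.647 servings and 2.88 servings → $2.18.
brown rice + salmon: intersection lies outside the first quadrant.
almonds + milk with both tight: 2.252 servings and 2.718 servings → $3.72.
almonds + salmon: the both-tight solution has a negative serving — not a feasible corner.
milk + salmon with both tight: 0.5249 servings and 3.497 servings → $7.48.
So the least-cost plan costs $2.18.

$2.18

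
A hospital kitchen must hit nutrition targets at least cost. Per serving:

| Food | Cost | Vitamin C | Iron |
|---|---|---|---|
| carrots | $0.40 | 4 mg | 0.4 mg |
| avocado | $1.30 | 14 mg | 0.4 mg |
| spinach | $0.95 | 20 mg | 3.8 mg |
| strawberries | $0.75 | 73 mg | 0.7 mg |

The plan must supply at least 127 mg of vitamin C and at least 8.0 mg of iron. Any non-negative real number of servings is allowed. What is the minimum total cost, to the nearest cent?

For a min-cost LP with two ≥-constraints, a basic feasible solution has at most two positive variables.
carrots only: max(127/4, 8.0/0.4) = 31.75 servings → $12.70.
avocado only: max(127/14, 8.0/0.4) = 20 servings → $26.00.
spinach only: max(127/20, 8.0/3.8) = 6.35 servings → $6.03.
strawberries only: max(127/73, 8.0/0.7) = 11.43 servings → $8.57.
carrots + avocado with both tight: 15.3 servings and 4.7 servings → $12.23.
carrots + spinach: intersection lies outside the first quadrant.
carrots + strawberries with both tight: 18.75 servings and 0.7121 servings → $8.04.
avocado + spinach with both tight: 7.137 servings and 1.354 servings → $10.56.
avocado + strawberries: intersection lies outside the first quadrant.
spinach + strawberries with both tight: 1.88 servings and 1.225 servings → $2.70.
Cheapest feasible corner: $2.70.

$2.70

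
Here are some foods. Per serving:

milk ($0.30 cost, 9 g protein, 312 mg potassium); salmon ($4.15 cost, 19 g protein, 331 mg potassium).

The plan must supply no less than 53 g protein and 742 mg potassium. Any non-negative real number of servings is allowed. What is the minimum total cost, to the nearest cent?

This is a tiny linear program; its minimum lies at a vertex of the feasible set. List the vertices and price them.
milk only: max(53/9, 742/312) = 5.889 servings → $1.77.
salmon only: max(53/19, 742/331) = 2.789 servings → $11.58.
milk + salmon with both targets exact would need a negative amount; discard.
Cheapest feasible corner: $1.77.

$1.77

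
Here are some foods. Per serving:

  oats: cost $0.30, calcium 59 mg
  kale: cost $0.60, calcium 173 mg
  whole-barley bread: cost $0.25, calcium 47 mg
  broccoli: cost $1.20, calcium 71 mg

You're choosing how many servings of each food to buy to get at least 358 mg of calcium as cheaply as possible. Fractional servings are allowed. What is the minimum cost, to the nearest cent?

Cost per mg of calcium: kale $0.0035, oats $0.0051, whole-barley bread $0.0053, broccoli $0.0169.
With no serving limits, use only kale: 358 mg / 173 mg = 2.069 servings × $0.60 = $1.24.

$1.24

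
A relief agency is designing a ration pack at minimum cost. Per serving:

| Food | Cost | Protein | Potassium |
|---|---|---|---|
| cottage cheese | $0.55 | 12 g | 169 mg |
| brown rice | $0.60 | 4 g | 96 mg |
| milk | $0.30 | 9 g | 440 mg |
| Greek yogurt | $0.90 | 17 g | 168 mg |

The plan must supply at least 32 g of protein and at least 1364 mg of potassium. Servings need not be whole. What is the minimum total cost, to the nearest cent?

cottage cheese only: max(32/12, 1364/169) = 8.071 servings → $4.44.
brown rice only: max(32/4, 1364/96) = 14.21 servings → $8.53.
milk only: max(32/9, 1364/440) = 3.556 servings → $1.07.
Greek yogurt only: max(32/17, 1364/168) = 8.119 servings → $7.31.
cottage cheese + brown rice with both targets exact would need a negative amount; discard.
cottage cheese + milk with both tight: 0.4799 servings and 2.916 servings → $1.14.
cottage cheese + Greek yogurt: the both-tight solution has a negative serving — not a feasible corner.
brown rice + milk with both tight: 2.013 servings and 2.661 servings → $2.01.
brown rice + Greek yogurt: intersection lies outside the first quadrant.
milk + Greek yogurt with both tight: 2.985 servings and 0.3023 servings → $1.17.
Cheapest feasible corner: $1.07.

$1.07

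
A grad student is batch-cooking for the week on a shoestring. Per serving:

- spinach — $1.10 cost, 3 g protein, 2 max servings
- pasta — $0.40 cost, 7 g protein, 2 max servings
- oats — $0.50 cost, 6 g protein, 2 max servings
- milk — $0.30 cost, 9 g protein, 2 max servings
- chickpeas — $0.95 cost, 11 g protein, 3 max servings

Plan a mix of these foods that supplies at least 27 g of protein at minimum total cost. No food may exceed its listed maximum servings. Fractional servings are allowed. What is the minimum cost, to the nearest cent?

$1.11

Cost per g of protein: milk $0.0333, pasta $0.0571, oats $0.0833, chickpeas $0.0864, spinach $0.3667.
Take 2 servings of milk: +18.0 g protein for $0.60 (total $0.60, still need 9.0 g).
Take 1.286 servings of pasta: +9.0 g protein for $0.51 (total $1.11, still need 0.0 g).
Greedy by cheapest-per-g is optimal for a single linear constraint, so the minimum cost is $1.11.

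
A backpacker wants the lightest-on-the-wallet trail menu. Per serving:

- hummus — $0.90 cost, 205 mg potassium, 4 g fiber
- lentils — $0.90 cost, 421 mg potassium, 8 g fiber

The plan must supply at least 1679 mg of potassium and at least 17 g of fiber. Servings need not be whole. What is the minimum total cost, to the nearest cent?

Compare the cost at each extreme point of the feasible region.
hummus only: max(1679/205, 17/4) = 8.19 servings → $7.37.
lentils only: max(1679/421, 17/8) = 3.988 servings → $3.59.
hummus + lentils: intersection lies outside the first quadrant.
Cheapest feasible corner: $3.59.

$3.59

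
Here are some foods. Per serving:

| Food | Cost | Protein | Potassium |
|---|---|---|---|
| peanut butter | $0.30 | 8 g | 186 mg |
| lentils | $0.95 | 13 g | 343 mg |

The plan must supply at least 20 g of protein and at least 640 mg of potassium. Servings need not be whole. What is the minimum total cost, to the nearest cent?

$1.03

This is a tiny linear program; its minimum lies at a vertex of the feasible set. List the vertices and price them.
peanut butter only: max(20/8, 640/186) = 3.441 servings → $1.03.
lentils only: max(20/13, 640/343) = 1.866 servings → $1.77.
peanut butter + lentils: intersection lies outside the first quadrant.
So the least-cost plan costs $1.03.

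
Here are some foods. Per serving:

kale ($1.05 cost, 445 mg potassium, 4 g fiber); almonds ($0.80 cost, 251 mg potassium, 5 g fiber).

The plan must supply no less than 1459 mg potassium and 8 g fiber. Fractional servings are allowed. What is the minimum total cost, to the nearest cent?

$3.44

kale only: max(1459/445, 8/4) = 3.279 servings → $3.44.
almonds only: max(1459/251, 8/5) = 5.813 servings → $4.65.
kale + almonds with both targets exact would need a negative amount; discard.
So the least-cost plan costs $3.44.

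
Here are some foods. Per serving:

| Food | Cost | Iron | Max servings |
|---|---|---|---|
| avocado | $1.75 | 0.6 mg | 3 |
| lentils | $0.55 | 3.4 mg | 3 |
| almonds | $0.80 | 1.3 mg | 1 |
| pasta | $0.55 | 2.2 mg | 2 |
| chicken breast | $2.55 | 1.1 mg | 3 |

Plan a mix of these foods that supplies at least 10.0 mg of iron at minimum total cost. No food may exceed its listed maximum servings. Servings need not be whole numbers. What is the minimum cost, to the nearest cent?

$1.62

Cost per mg of iron: lentils $0.1618, pasta $0.2500, almonds $0.6154, chicken breast $2.3182, avocado $2.9167.
Take 2.941 servings of lentils: +10.0 mg iron for $1.62 (total $1.62, still need 0.0 mg).
Greedy by cheapest-per-mg is optimal for a single linear constraint, so the minimum cost is $1.62.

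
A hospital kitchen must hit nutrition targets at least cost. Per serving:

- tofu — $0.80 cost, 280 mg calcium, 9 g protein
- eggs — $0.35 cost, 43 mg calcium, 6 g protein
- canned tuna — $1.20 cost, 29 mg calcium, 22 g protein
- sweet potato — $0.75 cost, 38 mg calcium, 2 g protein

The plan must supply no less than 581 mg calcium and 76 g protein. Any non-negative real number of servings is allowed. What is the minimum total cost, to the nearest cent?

$4.48

Check every corner: each single food scaled to meet both minima, and each pair solved so both constraints bind.
tofu only: max(581/280, 76/9) = 8.444 servings → $6.76.
eggs only: max(581/43, 76/6) = 13.51 servings → $4.73.
canned tuna only: max(581/29, 76/22) = 20.03 servings → $24.04.
sweet potato only: max(581/38, 76/2) = 38 servings → $28.50.
tofu + eggs with both tight: 0.1686 servings and 12.41 servings → $4.48.
tofu + canned tuna with both tight: 1.793 servings and 2.721 servings → $4.70.
tofu + sweet potato: intersection lies outside the first quadrant.
eggs + canned tuna: the both-tight solution has a negative serving — not a feasible corner.
eggs + sweet potato with both tight: 12.15 servings and 1.535 servings → $5.41.
canned tuna + sweet potato with both tight: 2.219 servings and 13.6 servings → $12.86.
So the least-cost plan costs $4.48.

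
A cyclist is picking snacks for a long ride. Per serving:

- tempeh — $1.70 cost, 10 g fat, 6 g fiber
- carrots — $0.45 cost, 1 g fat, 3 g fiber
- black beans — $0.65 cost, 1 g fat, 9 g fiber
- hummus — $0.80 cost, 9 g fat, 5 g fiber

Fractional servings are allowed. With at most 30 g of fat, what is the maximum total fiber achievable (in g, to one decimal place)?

270.0 g

Fiber per g fat: black beans 9, carrots 3, tempeh 0.6, hummus 0.5556.
With no serving limits, spend the whole fat allowance on black beans: 30 g / 1 g × 9 g = 270.0 g.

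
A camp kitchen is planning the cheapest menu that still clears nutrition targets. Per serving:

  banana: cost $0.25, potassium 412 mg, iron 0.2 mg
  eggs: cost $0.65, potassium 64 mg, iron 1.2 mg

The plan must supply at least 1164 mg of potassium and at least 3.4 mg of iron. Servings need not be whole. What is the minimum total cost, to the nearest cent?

$2.19

With two linear requirements the optimum uses one or two foods; enumerate the corners.
banana only: max(1164/412, 3.4/0.2) = 17 servings → $4.25.
eggs only: max(1164/64, 3.4/1.2) = 18.19 servings → $11.82.
banana + eggs with both tight: 2.449 servings and 2.425 servings → $2.19.
Cheapest feasible corner: $2.19.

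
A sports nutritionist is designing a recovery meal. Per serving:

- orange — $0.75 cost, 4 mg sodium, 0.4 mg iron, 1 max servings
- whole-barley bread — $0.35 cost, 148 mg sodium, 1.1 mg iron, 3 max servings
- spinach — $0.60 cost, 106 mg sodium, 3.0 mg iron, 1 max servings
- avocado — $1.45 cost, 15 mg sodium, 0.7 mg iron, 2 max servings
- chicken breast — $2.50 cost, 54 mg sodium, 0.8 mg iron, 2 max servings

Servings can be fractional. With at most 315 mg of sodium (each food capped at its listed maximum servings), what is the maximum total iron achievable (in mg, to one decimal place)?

Iron per mg sodium: orange 0.1, avocado 0.04667, spinach 0.0283, chicken breast 0.01481, whole-barley bread 0.007432.
Take 1 serving of orange: uses 4 mg sodium, +0.4 mg iron (running total 0.4 mg).
Take 2 servings of avocado: uses 30 mg sodium, +1.4 mg iron (running total 1.8 mg).
Take 1 serving of spinach: uses 106 mg sodium, +3.0 mg iron (running total 4.8 mg).
Take 2 servings of chicken breast: uses 108 mg sodium, +1.6 mg iron (running total 6.4 mg).
Take 0.4527 servings of whole-barley bread: uses 67 mg sodium, +0.5 mg iron (running total 6.9 mg).
Greedy by best ratio exhausts the sodium allowance optimally: 6.9 mg.

6.9 mg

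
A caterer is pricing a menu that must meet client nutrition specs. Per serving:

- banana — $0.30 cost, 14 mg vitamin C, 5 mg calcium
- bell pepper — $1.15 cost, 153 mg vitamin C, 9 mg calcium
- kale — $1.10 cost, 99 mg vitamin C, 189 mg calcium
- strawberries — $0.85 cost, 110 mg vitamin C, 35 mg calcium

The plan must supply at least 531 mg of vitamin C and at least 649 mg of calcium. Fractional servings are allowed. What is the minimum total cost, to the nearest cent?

This is a tiny linear program; its minimum lies at a vertex of the feasible set. List the vertices and price them.
banana only: max(531/14, 649/5) = 129.8 servings → $38.94.
bell pepper only: max(531/153, 649/9) = 72.11 servings → $82.93.
kale only: max(531/99, 649/189) = 5.364 servings → $5.90.
strawberries only: max(531/110, 649/35) = 18.54 servings → $15.76.
banana + bell pepper with both targets exact would need a negative amount; discard.
banana + kale with both tight: 16.79 servings and 2.99 servings → $8.32.
banana + strawberries: intersection lies outside the first quadrant.
bell pepper + kale with both tight: 1.288 servings and 3.373 servings → $5.19.
bell pepper + strawberries: intersection lies outside the first quadrant.
kale + strawberries with both tight: 3.048 servings and 2.084 servings → $5.12.
So the least-cost plan costs $5.12.

$5.12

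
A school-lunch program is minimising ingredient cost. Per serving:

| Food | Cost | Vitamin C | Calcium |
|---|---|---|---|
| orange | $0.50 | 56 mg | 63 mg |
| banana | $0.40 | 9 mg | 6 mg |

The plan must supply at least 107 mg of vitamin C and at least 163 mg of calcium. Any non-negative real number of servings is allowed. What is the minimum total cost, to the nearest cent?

$1.29

An LP optimum is at a vertex; with two nutrient constraints at most two foods are used. Check each candidate.
orange only: max(107/56, 163/63) = 2.587 servings → $1.29.
banana only: max(107/9, 163/6) = 27.17 servings → $10.87.
orange + banana: intersection lies outside the first quadrant.
So the least-cost plan costs $1.29.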